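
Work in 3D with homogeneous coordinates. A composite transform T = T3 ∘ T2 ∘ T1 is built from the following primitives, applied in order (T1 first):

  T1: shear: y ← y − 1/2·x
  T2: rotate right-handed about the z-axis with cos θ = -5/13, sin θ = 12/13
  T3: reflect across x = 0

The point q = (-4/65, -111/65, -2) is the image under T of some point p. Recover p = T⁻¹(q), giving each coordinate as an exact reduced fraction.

p = (-8/5, -1/5, -2)

T1 = [1 0 0 0; -1/2 1 0 0; 0 0 1 0; 0 0 0 1]
T2·T1 = [1/13 -12/13 0 0; 29/26 -5/13 0 0; 0 0 1 0; 0 0 0 1]
T3·…·T1 = [-1/13 12/13 0 0; 29/26 -5/13 0 0; 0 0 1 0; 0 0 0 1]
det M = -1; M⁻¹ = [5/13 12/13 0 0; 29/26 1/13 0 0; 0 0 1 0; 0 0 0 1]
M⁻¹ · (-4/65, -111/65, -2)ᵀ = (-8/5, -1/5, -2)ᵀ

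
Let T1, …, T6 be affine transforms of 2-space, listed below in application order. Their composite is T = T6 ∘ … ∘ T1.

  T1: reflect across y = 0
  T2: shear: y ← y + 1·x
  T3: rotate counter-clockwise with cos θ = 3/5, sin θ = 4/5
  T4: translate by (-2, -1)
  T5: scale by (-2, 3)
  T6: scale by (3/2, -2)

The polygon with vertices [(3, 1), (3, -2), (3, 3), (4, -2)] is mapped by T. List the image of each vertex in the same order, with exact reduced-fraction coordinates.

image vertices: (27/5, -78/5), (63/5, -132/5), (3/5, -42/5), (66/5, -174/5)

T1 reflect across y = 0: (3, 1) → (3, -1); (3, -2) → (3, 2); (3, 3) → (3, -3); (4, -2) → (4, 2)
T2 shear: y ← y + 1·x: (3, -1) → (3, 2); (3, 2) → (3, 5); (3, -3) → (3, 0); (4, 2) → (4, 6)
T3 rotate counter-clockwise with cos θ = 3/5, sin θ = 4/5: (3, 2) → (1/5, 18/5); (3, 5) → (-11/5, 27/5); (3, 0) → (9/5, 12/5); (4, 6) → (-12/5, 34/5)
T4 translate by (-2, -1): (1/5, 18/5) → (-9/5, 13/5); (-11/5, 27/5) → (-21/5, 22/5); (9/5, 12/5) → (-1/5, 7/5); (-12/5, 34/5) → (-22/5, 29/5)
T5 scale by (-2, 3): (-9/5, 13/5) → (18/5, 39/5); (-21/5, 22/5) → (42/5, 66/5); (-1/5, 7/5) → (2/5, 21/5); (-22/5, 29/5) → (44/5, 87/5)
T6 scale by (3/2, -2): (18/5, 39/5) → (27/5, -78/5); (42/5, 66/5) → (63/5, -132/5); (2/5, 21/5) → (3/5, -42/5); (44/5, 87/5) → (66/5, -174/5)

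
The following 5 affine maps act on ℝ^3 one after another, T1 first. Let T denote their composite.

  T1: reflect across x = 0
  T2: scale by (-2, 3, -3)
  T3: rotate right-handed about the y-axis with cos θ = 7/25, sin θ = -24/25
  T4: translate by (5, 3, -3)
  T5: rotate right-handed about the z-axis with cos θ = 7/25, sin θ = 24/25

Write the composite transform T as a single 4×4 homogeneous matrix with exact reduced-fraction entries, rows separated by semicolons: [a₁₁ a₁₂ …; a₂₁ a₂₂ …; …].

T = [98/625 -72/25 504/625 -37/25; 336/625 21/25 1728/625 141/25; 48/25 0 -21/25 -3; 0 0 0 1]

T1 = [-1 0 0 0; 0 1 0 0; 0 0 1 0; 0 0 0 1]
T2·T1 = [2 0 0 0; 0 3 0 0; 0 0 -3 0; 0 0 0 1]
T3·…·T1 = [14/25 0 72/25 0; 0 3 0 0; 48/25 0 -21/25 0; 0 0 0 1]
T4·…·T1 = [14/25 0 72/25 5; 0 3 0 3; 48/25 0 -21/25 -3; 0 0 0 1]
T5·…·T1 = [98/625 -72/25 504/625 -37/25; 336/625 21/25 1728/625 141/25; 48/25 0 -21/25 -3; 0 0 0 1]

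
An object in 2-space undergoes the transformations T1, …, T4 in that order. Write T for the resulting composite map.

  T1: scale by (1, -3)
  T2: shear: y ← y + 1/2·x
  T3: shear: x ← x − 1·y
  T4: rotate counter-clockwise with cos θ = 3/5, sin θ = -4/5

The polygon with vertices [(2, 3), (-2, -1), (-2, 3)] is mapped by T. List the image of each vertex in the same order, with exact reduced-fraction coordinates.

image vertices: (-2/5, -64/5), (-4/5, 22/5), (-16/5, -62/5)

T1 scale by (1, -3): (2, 3) → (2, -9); (-2, -1) → (-2, 3); (-2, 3) → (-2, -9)
T2 shear: y ← y + 1/2·x: (2, -9) → (2, -8); (-2, 3) → (-2, 2); (-2, -9) → (-2, -10)
T3 shear: x ← x − 1·y: (2, -8) → (10, -8); (-2, 2) → (-4, 2); (-2, -10) → (8, -10)
T4 rotate counter-clockwise with cos θ = 3/5, sin θ = -4/5: (10, -8) → (-2/5, -64/5); (-4, 2) → (-4/5, 22/5); (8, -10) → (-16/5, -62/5)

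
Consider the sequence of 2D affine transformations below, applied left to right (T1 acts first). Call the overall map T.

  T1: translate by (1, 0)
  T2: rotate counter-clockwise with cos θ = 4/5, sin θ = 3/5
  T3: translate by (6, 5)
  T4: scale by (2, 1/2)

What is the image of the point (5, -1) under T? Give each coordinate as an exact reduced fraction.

T1 translate by (1, 0): (5, -1) → (6, -1)
T2 rotate counter-clockwise with cos θ = 4/5, sin θ = 3/5: (6, -1) → (27/5, 14/5)
T3 translate by (6, 5): (27/5, 14/5) → (57/5, 39/5)
T4 scale by (2, 1/2): (57/5, 39/5) → (114/5, 39/10)

T(p) = (114/5, 39/10)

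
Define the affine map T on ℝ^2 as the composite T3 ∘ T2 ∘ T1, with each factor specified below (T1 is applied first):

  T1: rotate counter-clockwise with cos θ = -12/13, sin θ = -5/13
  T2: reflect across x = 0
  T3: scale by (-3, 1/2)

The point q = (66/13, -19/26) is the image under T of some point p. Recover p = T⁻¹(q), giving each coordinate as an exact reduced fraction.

p = (-1, 2)

T1 = [-12/13 5/13 0; -5/13 -12/13 0; 0 0 1]
T2·T1 = [12/13 -5/13 0; -5/13 -12/13 0; 0 0 1]
T3·…·T1 = [-36/13 15/13 0; -5/26 -6/13 0; 0 0 1]
det M = 3/2; M⁻¹ = [-4/13 -10/13 0; 5/39 -24/13 0; 0 0 1]
M⁻¹ · (66/13, -19/26)ᵀ = (-1, 2)ᵀ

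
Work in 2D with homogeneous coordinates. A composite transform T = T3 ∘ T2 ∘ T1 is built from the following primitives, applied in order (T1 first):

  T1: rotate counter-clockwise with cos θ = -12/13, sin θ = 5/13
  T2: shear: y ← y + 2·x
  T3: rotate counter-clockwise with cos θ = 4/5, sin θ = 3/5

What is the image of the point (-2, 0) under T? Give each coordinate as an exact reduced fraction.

T1 rotate counter-clockwise with cos θ = -12/13, sin θ = 5/13: (-2, 0) → (24/13, -10/13)
T2 shear: y ← y + 2·x: (24/13, -10/13) → (24/13, 38/13)
T3 rotate counter-clockwise with cos θ = 4/5, sin θ = 3/5: (24/13, 38/13) → (-18/65, 224/65)

T(p) = (-18/65, 224/65)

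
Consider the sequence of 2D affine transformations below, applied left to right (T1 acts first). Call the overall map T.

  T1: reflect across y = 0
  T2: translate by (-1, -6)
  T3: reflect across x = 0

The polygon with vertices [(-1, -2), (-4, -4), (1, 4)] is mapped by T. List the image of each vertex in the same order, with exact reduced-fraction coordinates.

T1 reflect across y = 0: (-1, -2) → (-1, 2); (-4, -4) → (-4, 4); (1, 4) → (1, -4)
T2 translate by (-1, -6): (-1, 2) → (-2, -4); (-4, 4) → (-5, -2); (1, -4) → (0, -10)
T3 reflect across x = 0: (-2, -4) → (2, -4); (-5, -2) → (5, -2); (0, -10) → (0, -10)

image vertices: (2, -4), (5, -2), (0, -10)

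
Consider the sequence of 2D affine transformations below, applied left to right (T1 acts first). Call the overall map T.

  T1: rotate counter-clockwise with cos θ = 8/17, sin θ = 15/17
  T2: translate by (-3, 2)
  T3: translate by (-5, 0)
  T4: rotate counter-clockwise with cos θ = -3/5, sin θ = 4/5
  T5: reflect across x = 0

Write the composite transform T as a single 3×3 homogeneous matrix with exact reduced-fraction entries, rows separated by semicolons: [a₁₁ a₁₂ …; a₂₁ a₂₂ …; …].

T = [84/85 -13/85 -16/5; -13/85 -84/85 -38/5; 0 0 1]

T1 = [8/17 -15/17 0; 15/17 8/17 0; 0 0 1]
T2·T1 = [8/17 -15/17 -3; 15/17 8/17 2; 0 0 1]
T3·…·T1 = [8/17 -15/17 -8; 15/17 8/17 2; 0 0 1]
T4·…·T1 = [-84/85 13/85 16/5; -13/85 -84/85 -38/5; 0 0 1]
T5·…·T1 = [84/85 -13/85 -16/5; -13/85 -84/85 -38/5; 0 0 1]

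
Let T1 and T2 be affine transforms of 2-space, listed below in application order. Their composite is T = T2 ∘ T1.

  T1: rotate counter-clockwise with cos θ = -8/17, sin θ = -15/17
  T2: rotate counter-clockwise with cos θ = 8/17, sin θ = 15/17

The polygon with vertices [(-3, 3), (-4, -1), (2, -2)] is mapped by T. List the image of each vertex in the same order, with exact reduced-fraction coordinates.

image vertices: (237/289, 1203/289), (-52/17, 47/17), (-158/289, -802/289)

T1 rotate counter-clockwise with cos θ = -8/17, sin θ = -15/17: (-3, 3) → (69/17, 21/17); (-4, -1) → (1, 4); (2, -2) → (-46/17, -14/17)
T2 rotate counter-clockwise with cos θ = 8/17, sin θ = 15/17: (69/17, 21/17) → (237/289, 1203/289); (1, 4) → (-52/17, 47/17); (-46/17, -14/17) → (-158/289, -802/289)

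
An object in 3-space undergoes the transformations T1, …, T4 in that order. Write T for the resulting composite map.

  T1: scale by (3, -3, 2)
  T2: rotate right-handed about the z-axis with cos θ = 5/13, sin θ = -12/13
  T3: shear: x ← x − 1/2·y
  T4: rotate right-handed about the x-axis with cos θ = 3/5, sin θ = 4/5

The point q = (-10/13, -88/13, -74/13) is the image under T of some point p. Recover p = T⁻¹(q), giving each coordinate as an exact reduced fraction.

T1 = [3 0 0 0; 0 -3 0 0; 0 0 2 0; 0 0 0 1]
T2·T1 = [15/13 -36/13 0 0; -36/13 -15/13 0 0; 0 0 2 0; 0 0 0 1]
T3·…·T1 = [33/13 -57/26 0 0; -36/13 -15/13 0 0; 0 0 2 0; 0 0 0 1]
T4·…·T1 = [33/13 -57/26 0 0; -108/65 -9/13 -8/5 0; -144/65 -12/13 6/5 0; 0 0 0 1]
det M = -18; M⁻¹ = [5/39 -19/130 -38/195 0; -4/13 -11/65 -44/195 0; 0 -2/5 3/10 0; 0 0 0 1]
M⁻¹ · (-10/13, -88/13, -74/13)ᵀ = (2, 8/3, 1)ᵀ

p = (2, 8/3, 1)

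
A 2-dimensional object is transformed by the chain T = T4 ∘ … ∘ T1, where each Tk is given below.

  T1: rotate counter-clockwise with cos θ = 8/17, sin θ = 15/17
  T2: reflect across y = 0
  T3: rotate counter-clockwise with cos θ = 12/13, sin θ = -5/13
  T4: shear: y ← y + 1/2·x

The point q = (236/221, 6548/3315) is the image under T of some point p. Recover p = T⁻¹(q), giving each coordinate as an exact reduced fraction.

p = (-4/3, -6/5)

T1 = [8/17 -15/17 0; 15/17 8/17 0; 0 0 1]
T2·T1 = [8/17 -15/17 0; -15/17 -8/17 0; 0 0 1]
T3·…·T1 = [21/221 -220/221 0; -220/221 -21/221 0; 0 0 1]
T4·…·T1 = [21/221 -220/221 0; -419/442 -131/221 0; 0 0 1]
det M = -1; M⁻¹ = [131/221 -220/221 0; -419/442 -21/221 0; 0 0 1]
M⁻¹ · (236/221, 6548/3315)ᵀ = (-4/3, -6/5)ᵀ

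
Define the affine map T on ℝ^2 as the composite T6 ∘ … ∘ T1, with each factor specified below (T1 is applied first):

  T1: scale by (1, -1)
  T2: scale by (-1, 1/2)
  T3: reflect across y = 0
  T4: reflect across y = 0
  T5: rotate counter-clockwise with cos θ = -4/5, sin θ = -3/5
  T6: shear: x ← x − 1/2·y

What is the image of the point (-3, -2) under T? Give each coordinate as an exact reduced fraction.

T(p) = (-1/2, -13/5)

T1 scale by (1, -1): (-3, -2) → (-3, 2)
T2 scale by (-1, 1/2): (-3, 2) → (3, 1)
T3 reflect across y = 0: (3, 1) → (3, -1)
T4 reflect across y = 0: (3, -1) → (3, 1)
T5 rotate counter-clockwise with cos θ = -4/5, sin θ = -3/5: (3, 1) → (-9/5, -13/5)
T6 shear: x ← x − 1/2·y: (-9/5, -13/5) → (-1/2, -13/5)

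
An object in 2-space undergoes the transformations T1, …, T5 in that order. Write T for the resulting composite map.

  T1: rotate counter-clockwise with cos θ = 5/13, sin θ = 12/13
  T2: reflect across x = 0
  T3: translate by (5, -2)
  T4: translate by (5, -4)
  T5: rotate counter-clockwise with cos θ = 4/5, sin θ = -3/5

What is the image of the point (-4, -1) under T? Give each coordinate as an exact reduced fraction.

T1 rotate counter-clockwise with cos θ = 5/13, sin θ = 12/13: (-4, -1) → (-8/13, -53/13)
T2 reflect across x = 0: (-8/13, -53/13) → (8/13, -53/13)
T3 translate by (5, -2): (8/13, -53/13) → (73/13, -79/13)
T4 translate by (5, -4): (73/13, -79/13) → (138/13, -131/13)
T5 rotate counter-clockwise with cos θ = 4/5, sin θ = -3/5: (138/13, -131/13) → (159/65, -938/65)

T(p) = (159/65, -938/65)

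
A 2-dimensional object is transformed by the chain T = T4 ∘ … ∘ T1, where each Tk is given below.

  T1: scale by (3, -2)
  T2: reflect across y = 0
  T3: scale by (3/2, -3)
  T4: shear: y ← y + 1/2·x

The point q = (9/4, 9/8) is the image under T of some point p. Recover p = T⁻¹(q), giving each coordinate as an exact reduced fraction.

p = (1/2, 0)

T1 = [3 0 0; 0 -2 0; 0 0 1]
T2·T1 = [3 0 0; 0 2 0; 0 0 1]
T3·…·T1 = [9/2 0 0; 0 -6 0; 0 0 1]
T4·…·T1 = [9/2 0 0; 9/4 -6 0; 0 0 1]
det M = -27; M⁻¹ = [2/9 0 0; 1/12 -1/6 0; 0 0 1]
M⁻¹ · (9/4, 9/8)ᵀ = (1/2, 0)ᵀ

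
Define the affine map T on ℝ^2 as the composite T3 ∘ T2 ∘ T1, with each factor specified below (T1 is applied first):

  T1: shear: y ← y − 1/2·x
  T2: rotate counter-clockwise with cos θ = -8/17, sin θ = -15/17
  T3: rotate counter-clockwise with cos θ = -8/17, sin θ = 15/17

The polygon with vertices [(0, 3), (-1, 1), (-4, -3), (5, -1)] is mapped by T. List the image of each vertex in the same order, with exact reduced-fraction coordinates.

image vertices: (0, 3), (-1, 3/2), (-4, -1), (5, -7/2)

T1 shear: y ← y − 1/2·x: (0, 3) → (0, 3); (-1, 1) → (-1, 3/2); (-4, -3) → (-4, -1); (5, -1) → (5, -7/2)
T2 rotate counter-clockwise with cos θ = -8/17, sin θ = -15/17: (0, 3) → (45/17, -24/17); (-1, 3/2) → (61/34, 3/17); (-4, -1) → (1, 4); (5, -7/2) → (-185/34, -47/17)
T3 rotate counter-clockwise with cos θ = -8/17, sin θ = 15/17: (45/17, -24/17) → (0, 3); (61/34, 3/17) → (-1, 3/2); (1, 4) → (-4, -1); (-185/34, -47/17) → (5, -7/2)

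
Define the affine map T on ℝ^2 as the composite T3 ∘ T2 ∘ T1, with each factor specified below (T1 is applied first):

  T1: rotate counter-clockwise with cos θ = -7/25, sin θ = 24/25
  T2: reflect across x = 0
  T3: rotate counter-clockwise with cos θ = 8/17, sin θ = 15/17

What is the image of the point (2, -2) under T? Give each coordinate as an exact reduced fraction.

T1 rotate counter-clockwise with cos θ = -7/25, sin θ = 24/25: (2, -2) → (34/25, 62/25)
T2 reflect across x = 0: (34/25, 62/25) → (-34/25, 62/25)
T3 rotate counter-clockwise with cos θ = 8/17, sin θ = 15/17: (-34/25, 62/25) → (-1202/425, -14/425)

T(p) = (-1202/425, -14/425)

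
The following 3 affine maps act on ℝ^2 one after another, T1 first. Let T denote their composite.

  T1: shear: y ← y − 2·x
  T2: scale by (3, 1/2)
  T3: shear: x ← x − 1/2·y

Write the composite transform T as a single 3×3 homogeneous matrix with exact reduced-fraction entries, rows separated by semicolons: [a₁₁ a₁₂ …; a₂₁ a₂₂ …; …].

T = [7/2 -1/4 0; -1 1/2 0; 0 0 1]

T1 = [1 0 0; -2 1 0; 0 0 1]
T2·T1 = [3 0 0; -1 1/2 0; 0 0 1]
T3·…·T1 = [7/2 -1/4 0; -1 1/2 0; 0 0 1]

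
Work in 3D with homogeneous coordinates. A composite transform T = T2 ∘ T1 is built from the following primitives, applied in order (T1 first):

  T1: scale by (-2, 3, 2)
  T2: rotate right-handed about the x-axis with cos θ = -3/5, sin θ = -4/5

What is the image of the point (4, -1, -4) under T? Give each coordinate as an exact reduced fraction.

T1 scale by (-2, 3, 2): (4, -1, -4) → (-8, -3, -8)
T2 rotate right-handed about the x-axis with cos θ = -3/5, sin θ = -4/5: (-8, -3, -8) → (-8, -23/5, 36/5)

T(p) = (-8, -23/5, 36/5)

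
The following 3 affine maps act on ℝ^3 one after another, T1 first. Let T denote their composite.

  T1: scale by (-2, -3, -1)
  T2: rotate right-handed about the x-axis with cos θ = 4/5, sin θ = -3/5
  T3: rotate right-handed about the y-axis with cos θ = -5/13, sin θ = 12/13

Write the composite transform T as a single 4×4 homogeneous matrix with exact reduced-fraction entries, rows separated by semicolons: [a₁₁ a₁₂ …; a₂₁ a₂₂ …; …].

T = [10/13 108/65 -48/65 0; 0 -12/5 -3/5 0; 24/13 -9/13 4/13 0; 0 0 0 1]

T1 = [-2 0 0 0; 0 -3 0 0; 0 0 -1 0; 0 0 0 1]
T2·T1 = [-2 0 0 0; 0 -12/5 -3/5 0; 0 9/5 -4/5 0; 0 0 0 1]
T3·…·T1 = [10/13 108/65 -48/65 0; 0 -12/5 -3/5 0; 24/13 -9/13 4/13 0; 0 0 0 1]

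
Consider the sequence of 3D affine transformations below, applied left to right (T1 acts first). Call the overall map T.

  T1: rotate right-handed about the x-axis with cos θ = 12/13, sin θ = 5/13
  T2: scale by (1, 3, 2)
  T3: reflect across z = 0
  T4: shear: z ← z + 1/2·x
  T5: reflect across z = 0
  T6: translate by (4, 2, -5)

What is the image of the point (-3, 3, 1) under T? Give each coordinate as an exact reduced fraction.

T1 rotate right-handed about the x-axis with cos θ = 12/13, sin θ = 5/13: (-3, 3, 1) → (-3, 31/13, 27/13)
T2 scale by (1, 3, 2): (-3, 31/13, 27/13) → (-3, 93/13, 54/13)
T3 reflect across z = 0: (-3, 93/13, 54/13) → (-3, 93/13, -54/13)
T4 shear: z ← z + 1/2·x: (-3, 93/13, -54/13) → (-3, 93/13, -147/26)
T5 reflect across z = 0: (-3, 93/13, -147/26) → (-3, 93/13, 147/26)
T6 translate by (4, 2, -5): (-3, 93/13, 147/26) → (1, 119/13, 17/26)

T(p) = (1, 119/13, 17/26)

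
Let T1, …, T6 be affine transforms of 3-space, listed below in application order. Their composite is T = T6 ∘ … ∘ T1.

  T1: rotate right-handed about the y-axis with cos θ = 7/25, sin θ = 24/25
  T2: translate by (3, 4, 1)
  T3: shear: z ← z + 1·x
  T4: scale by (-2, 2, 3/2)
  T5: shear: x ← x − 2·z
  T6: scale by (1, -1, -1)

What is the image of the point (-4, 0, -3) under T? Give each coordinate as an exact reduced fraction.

T1 rotate right-handed about the y-axis with cos θ = 7/25, sin θ = 24/25: (-4, 0, -3) → (-4, 0, 3)
T2 translate by (3, 4, 1): (-4, 0, 3) → (-1, 4, 4)
T3 shear: z ← z + 1·x: (-1, 4, 4) → (-1, 4, 3)
T4 scale by (-2, 2, 3/2): (-1, 4, 3) → (2, 8, 9/2)
T5 shear: x ← x − 2·z: (2, 8, 9/2) → (-7, 8, 9/2)
T6 scale by (1, -1, -1): (-7, 8, 9/2) → (-7, -8, -9/2)

T(p) = (-7, -8, -9/2)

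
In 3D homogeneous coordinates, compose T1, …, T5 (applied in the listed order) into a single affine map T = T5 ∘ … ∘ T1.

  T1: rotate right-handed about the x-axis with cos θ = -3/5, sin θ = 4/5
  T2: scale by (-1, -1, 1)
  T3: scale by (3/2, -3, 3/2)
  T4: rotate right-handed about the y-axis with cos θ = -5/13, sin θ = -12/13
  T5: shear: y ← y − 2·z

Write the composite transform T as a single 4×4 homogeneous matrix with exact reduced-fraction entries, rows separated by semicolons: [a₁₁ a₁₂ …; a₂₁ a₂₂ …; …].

T1 = [1 0 0 0; 0 -3/5 -4/5 0; 0 4/5 -3/5 0; 0 0 0 1]
T2·T1 = [-1 0 0 0; 0 3/5 4/5 0; 0 4/5 -3/5 0; 0 0 0 1]
T3·…·T1 = [-3/2 0 0 0; 0 -9/5 -12/5 0; 0 6/5 -9/10 0; 0 0 0 1]
T4·…·T1 = [15/26 -72/65 54/65 0; 0 -9/5 -12/5 0; -18/13 -6/13 9/26 0; 0 0 0 1]
T5·…·T1 = [15/26 -72/65 54/65 0; 36/13 -57/65 -201/65 0; -18/13 -6/13 9/26 0; 0 0 0 1]

T = [15/26 -72/65 54/65 0; 36/13 -57/65 -201/65 0; -18/13 -6/13 9/26 0; 0 0 0 1]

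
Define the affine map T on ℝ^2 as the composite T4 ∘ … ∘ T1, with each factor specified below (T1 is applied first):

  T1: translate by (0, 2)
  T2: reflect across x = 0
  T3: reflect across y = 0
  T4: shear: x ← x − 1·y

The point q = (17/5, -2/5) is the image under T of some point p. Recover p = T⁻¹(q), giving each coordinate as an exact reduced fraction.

p = (-3, -8/5)

T1 = [1 0 0; 0 1 2; 0 0 1]
T2·T1 = [-1 0 0; 0 1 2; 0 0 1]
T3·…·T1 = [-1 0 0; 0 -1 -2; 0 0 1]
T4·…·T1 = [-1 1 2; 0 -1 -2; 0 0 1]
det M = 1; M⁻¹ = [-1 -1 0; 0 -1 -2; 0 0 1]
M⁻¹ · (17/5, -2/5)ᵀ = (-3, -8/5)ᵀ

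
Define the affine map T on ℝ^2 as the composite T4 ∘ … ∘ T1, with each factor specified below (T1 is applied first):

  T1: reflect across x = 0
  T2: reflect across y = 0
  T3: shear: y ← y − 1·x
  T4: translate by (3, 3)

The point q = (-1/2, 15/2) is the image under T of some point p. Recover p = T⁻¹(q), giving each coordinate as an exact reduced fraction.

T1 = [-1 0 0; 0 1 0; 0 0 1]
T2·T1 = [-1 0 0; 0 -1 0; 0 0 1]
T3·…·T1 = [-1 0 0; 1 -1 0; 0 0 1]
T4·…·T1 = [-1 0 3; 1 -1 3; 0 0 1]
det M = 1; M⁻¹ = [-1 0 3; -1 -1 6; 0 0 1]
M⁻¹ · (-1/2, 15/2)ᵀ = (7/2, -1)ᵀ

p = (7/2, -1)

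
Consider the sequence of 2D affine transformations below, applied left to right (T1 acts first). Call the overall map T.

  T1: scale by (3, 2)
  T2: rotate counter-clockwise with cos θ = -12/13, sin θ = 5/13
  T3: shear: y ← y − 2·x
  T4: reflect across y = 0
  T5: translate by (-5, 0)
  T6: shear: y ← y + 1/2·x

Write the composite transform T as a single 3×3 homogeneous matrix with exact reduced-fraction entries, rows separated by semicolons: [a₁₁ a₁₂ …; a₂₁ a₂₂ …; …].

T = [-36/13 -10/13 -5; -105/13 -1/13 -5/2; 0 0 1]

T1 = [3 0 0; 0 2 0; 0 0 1]
T2·T1 = [-36/13 -10/13 0; 15/13 -24/13 0; 0 0 1]
T3·…·T1 = [-36/13 -10/13 0; 87/13 -4/13 0; 0 0 1]
T4·…·T1 = [-36/13 -10/13 0; -87/13 4/13 0; 0 0 1]
T5·…·T1 = [-36/13 -10/13 -5; -87/13 4/13 0; 0 0 1]
T6·…·T1 = [-36/13 -10/13 -5; -105/13 -1/13 -5/2; 0 0 1]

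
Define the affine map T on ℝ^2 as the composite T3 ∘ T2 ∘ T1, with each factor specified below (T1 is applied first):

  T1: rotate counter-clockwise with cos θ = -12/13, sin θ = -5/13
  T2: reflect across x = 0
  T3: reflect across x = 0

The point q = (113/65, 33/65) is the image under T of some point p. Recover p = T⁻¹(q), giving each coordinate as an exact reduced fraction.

T1 = [-12/13 5/13 0; -5/13 -12/13 0; 0 0 1]
T2·T1 = [12/13 -5/13 0; -5/13 -12/13 0; 0 0 1]
T3·…·T1 = [-12/13 5/13 0; -5/13 -12/13 0; 0 0 1]
det M = 1; M⁻¹ = [-12/13 -5/13 0; 5/13 -12/13 0; 0 0 1]
M⁻¹ · (113/65, 33/65)ᵀ = (-9/5, 1/5)ᵀ

p = (-9/5, 1/5)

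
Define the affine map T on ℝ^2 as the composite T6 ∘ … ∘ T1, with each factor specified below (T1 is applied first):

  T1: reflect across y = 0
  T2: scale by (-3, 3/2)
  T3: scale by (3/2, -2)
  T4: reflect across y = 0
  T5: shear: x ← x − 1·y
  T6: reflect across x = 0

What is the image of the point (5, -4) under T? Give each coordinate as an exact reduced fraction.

T1 reflect across y = 0: (5, -4) → (5, 4)
T2 scale by (-3, 3/2): (5, 4) → (-15, 6)
T3 scale by (3/2, -2): (-15, 6) → (-45/2, -12)
T4 reflect across y = 0: (-45/2, -12) → (-45/2, 12)
T5 shear: x ← x − 1·y: (-45/2, 12) → (-69/2, 12)
T6 reflect across x = 0: (-69/2, 12) → (69/2, 12)

T(p) = (69/2, 12)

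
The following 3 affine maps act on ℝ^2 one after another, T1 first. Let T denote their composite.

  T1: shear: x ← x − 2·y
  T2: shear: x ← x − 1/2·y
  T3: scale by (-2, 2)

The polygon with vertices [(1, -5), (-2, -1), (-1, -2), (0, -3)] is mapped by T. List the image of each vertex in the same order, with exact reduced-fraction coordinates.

T1 shear: x ← x − 2·y: (1, -5) → (11, -5); (-2, -1) → (0, -1); (-1, -2) → (3, -2); (0, -3) → (6, -3)
T2 shear: x ← x − 1/2·y: (11, -5) → (27/2, -5); (0, -1) → (1/2, -1); (3, -2) → (4, -2); (6, -3) → (15/2, -3)
T3 scale by (-2, 2): (27/2, -5) → (-27, -10); (1/2, -1) → (-1, -2); (4, -2) → (-8, -4); (15/2, -3) → (-15, -6)

image vertices: (-27, -10), (-1, -2), (-8, -4), (-15, -6)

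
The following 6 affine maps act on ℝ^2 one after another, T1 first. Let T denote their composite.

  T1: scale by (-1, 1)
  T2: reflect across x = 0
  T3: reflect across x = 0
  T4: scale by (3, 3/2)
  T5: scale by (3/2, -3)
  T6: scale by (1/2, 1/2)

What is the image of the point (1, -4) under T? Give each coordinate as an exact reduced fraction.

T(p) = (-9/4, 9)

T1 scale by (-1, 1): (1, -4) → (-1, -4)
T2 reflect across x = 0: (-1, -4) → (1, -4)
T3 reflect across x = 0: (1, -4) → (-1, -4)
T4 scale by (3, 3/2): (-1, -4) → (-3, -6)
T5 scale by (3/2, -3): (-3, -6) → (-9/2, 18)
T6 scale by (1/2, 1/2): (-9/2, 18) → (-9/4, 9)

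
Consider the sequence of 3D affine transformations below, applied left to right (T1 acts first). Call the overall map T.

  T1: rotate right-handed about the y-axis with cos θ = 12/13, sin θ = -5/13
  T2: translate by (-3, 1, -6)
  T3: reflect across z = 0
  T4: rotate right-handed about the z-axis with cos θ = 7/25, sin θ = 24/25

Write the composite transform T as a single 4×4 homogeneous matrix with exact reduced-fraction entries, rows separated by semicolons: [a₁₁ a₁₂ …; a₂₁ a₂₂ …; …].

T = [84/325 -24/25 -7/65 -9/5; 288/325 7/25 -24/65 -13/5; -5/13 0 -12/13 6; 0 0 0 1]

T1 = [12/13 0 -5/13 0; 0 1 0 0; 5/13 0 12/13 0; 0 0 0 1]
T2·T1 = [12/13 0 -5/13 -3; 0 1 0 1; 5/13 0 12/13 -6; 0 0 0 1]
T3·…·T1 = [12/13 0 -5/13 -3; 0 1 0 1; -5/13 0 -12/13 6; 0 0 0 1]
T4·…·T1 = [84/325 -24/25 -7/65 -9/5; 288/325 7/25 -24/65 -13/5; -5/13 0 -12/13 6; 0 0 0 1]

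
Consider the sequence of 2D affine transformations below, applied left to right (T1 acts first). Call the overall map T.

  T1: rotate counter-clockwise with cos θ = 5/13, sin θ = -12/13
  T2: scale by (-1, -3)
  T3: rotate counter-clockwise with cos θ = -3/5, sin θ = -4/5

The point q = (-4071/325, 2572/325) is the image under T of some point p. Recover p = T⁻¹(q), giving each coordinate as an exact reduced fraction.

T1 = [5/13 12/13 0; -12/13 5/13 0; 0 0 1]
T2·T1 = [-5/13 -12/13 0; 36/13 -15/13 0; 0 0 1]
T3·…·T1 = [159/65 -24/65 0; -88/65 93/65 0; 0 0 1]
det M = 3; M⁻¹ = [31/65 8/65 0; 88/195 53/65 0; 0 0 1]
M⁻¹ · (-4071/325, 2572/325)ᵀ = (-5, 4/5)ᵀ

p = (-5, 4/5)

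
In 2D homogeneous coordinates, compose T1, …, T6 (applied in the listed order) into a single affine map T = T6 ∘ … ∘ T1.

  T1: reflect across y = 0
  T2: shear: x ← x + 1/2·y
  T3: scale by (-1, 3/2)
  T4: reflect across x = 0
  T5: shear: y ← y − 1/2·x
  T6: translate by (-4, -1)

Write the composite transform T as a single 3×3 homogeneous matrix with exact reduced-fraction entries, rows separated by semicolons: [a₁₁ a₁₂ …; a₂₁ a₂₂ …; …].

T1 = [1 0 0; 0 -1 0; 0 0 1]
T2·T1 = [1 -1/2 0; 0 -1 0; 0 0 1]
T3·…·T1 = [-1 1/2 0; 0 -3/2 0; 0 0 1]
T4·…·T1 = [1 -1/2 0; 0 -3/2 0; 0 0 1]
T5·…·T1 = [1 -1/2 0; -1/2 -5/4 0; 0 0 1]
T6·…·T1 = [1 -1/2 -4; -1/2 -5/4 -1; 0 0 1]

T = [1 -1/2 -4; -1/2 -5/4 -1; 0 0 1]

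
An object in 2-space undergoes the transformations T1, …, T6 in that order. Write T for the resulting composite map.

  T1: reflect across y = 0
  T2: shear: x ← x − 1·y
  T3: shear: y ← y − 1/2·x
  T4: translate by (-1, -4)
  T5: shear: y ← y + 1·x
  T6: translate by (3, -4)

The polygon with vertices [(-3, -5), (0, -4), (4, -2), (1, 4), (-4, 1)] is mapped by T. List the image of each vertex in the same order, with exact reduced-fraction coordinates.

T1 reflect across y = 0: (-3, -5) → (-3, 5); (0, -4) → (0, 4); (4, -2) → (4, 2); (1, 4) → (1, -4); (-4, 1) → (-4, -1)
T2 shear: x ← x − 1·y: (-3, 5) → (-8, 5); (0, 4) → (-4, 4); (4, 2) → (2, 2); (1, -4) → (5, -4); (-4, -1) → (-3, -1)
T3 shear: y ← y − 1/2·x: (-8, 5) → (-8, 9); (-4, 4) → (-4, 6); (2, 2) → (2, 1); (5, -4) → (5, -13/2); (-3, -1) → (-3, 1/2)
T4 translate by (-1, -4): (-8, 9) → (-9, 5); (-4, 6) → (-5, 2); (2, 1) → (1, -3); (5, -13/2) → (4, -21/2); (-3, 1/2) → (-4, -7/2)
T5 shear: y ← y + 1·x: (-9, 5) → (-9, -4); (-5, 2) → (-5, -3); (1, -3) → (1, -2); (4, -21/2) → (4, -13/2); (-4, -7/2) → (-4, -15/2)
T6 translate by (3, -4): (-9, -4) → (-6, -8); (-5, -3) → (-2, -7); (1, -2) → (4, -6); (4, -13/2) → (7, -21/2); (-4, -15/2) → (-1, -23/2)

image vertices: (-6, -8), (-2, -7), (4, -6), (7, -21/2), (-1, -23/2)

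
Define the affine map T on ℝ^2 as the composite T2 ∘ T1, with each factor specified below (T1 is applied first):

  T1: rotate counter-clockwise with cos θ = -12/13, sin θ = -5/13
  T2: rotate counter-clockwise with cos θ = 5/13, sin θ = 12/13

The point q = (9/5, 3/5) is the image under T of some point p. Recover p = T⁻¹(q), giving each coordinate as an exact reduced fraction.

p = (-3/5, 9/5)

T1 = [-12/13 5/13 0; -5/13 -12/13 0; 0 0 1]
T2·T1 = [0 1 0; -1 0 0; 0 0 1]
det M = 1; M⁻¹ = [0 -1 0; 1 0 0; 0 0 1]
M⁻¹ · (9/5, 3/5)ᵀ = (-3/5, 9/5)ᵀ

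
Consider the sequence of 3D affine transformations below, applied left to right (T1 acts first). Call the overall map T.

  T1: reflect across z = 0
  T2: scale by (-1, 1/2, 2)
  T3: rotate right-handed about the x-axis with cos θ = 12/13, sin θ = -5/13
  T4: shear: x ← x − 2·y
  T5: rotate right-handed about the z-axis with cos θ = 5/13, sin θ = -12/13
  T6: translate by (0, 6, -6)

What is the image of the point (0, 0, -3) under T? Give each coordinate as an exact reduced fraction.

T1 reflect across z = 0: (0, 0, -3) → (0, 0, 3)
T2 scale by (-1, 1/2, 2): (0, 0, 3) → (0, 0, 6)
T3 rotate right-handed about the x-axis with cos θ = 12/13, sin θ = -5/13: (0, 0, 6) → (0, 30/13, 72/13)
T4 shear: x ← x − 2·y: (0, 30/13, 72/13) → (-60/13, 30/13, 72/13)
T5 rotate right-handed about the z-axis with cos θ = 5/13, sin θ = -12/13: (-60/13, 30/13, 72/13) → (60/169, 870/169, 72/13)
T6 translate by (0, 6, -6): (60/169, 870/169, 72/13) → (60/169, 1884/169, -6/13)

T(p) = (60/169, 1884/169, -6/13)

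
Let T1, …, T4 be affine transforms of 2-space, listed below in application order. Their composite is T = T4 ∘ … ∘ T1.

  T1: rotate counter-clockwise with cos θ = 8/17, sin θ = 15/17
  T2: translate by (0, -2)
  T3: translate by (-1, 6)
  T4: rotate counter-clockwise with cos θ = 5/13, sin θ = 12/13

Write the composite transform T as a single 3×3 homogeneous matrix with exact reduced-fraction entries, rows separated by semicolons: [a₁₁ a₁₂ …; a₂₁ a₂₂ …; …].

T1 = [8/17 -15/17 0; 15/17 8/17 0; 0 0 1]
T2·T1 = [8/17 -15/17 0; 15/17 8/17 -2; 0 0 1]
T3·…·T1 = [8/17 -15/17 -1; 15/17 8/17 4; 0 0 1]
T4·…·T1 = [-140/221 -171/221 -53/13; 171/221 -140/221 8/13; 0 0 1]

T = [-140/221 -171/221 -53/13; 171/221 -140/221 8/13; 0 0 1]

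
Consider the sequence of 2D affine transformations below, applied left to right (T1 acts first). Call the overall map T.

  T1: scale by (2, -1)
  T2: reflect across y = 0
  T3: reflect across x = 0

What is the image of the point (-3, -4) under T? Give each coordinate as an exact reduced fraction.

T(p) = (6, -4)

T1 scale by (2, -1): (-3, -4) → (-6, 4)
T2 reflect across y = 0: (-6, 4) → (-6, -4)
T3 reflect across x = 0: (-6, -4) → (6, -4)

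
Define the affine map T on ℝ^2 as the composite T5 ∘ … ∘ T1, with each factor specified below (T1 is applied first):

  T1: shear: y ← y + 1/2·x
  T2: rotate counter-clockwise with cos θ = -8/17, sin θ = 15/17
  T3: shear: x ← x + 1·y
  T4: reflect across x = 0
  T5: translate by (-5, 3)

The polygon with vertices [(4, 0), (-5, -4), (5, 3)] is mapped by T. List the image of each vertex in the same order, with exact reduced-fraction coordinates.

image vertices: (-67/17, 95/17), (-399/34, 28/17), (13/34, 82/17)

T1 shear: y ← y + 1/2·x: (4, 0) → (4, 2); (-5, -4) → (-5, -13/2); (5, 3) → (5, 11/2)
T2 rotate counter-clockwise with cos θ = -8/17, sin θ = 15/17: (4, 2) → (-62/17, 44/17); (-5, -13/2) → (275/34, -23/17); (5, 11/2) → (-245/34, 31/17)
T3 shear: x ← x + 1·y: (-62/17, 44/17) → (-18/17, 44/17); (275/34, -23/17) → (229/34, -23/17); (-245/34, 31/17) → (-183/34, 31/17)
T4 reflect across x = 0: (-18/17, 44/17) → (18/17, 44/17); (229/34, -23/17) → (-229/34, -23/17); (-183/34, 31/17) → (183/34, 31/17)
T5 translate by (-5, 3): (18/17, 44/17) → (-67/17, 95/17); (-229/34, -23/17) → (-399/34, 28/17); (183/34, 31/17) → (13/34, 82/17)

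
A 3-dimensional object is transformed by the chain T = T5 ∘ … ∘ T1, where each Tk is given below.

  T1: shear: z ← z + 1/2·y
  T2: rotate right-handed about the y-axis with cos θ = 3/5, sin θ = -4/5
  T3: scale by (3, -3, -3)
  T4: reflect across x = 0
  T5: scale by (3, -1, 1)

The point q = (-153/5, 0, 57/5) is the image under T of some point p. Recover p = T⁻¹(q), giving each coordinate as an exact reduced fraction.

p = (-1, 0, -5)

T1 = [1 0 0 0; 0 1 0 0; 0 1/2 1 0; 0 0 0 1]
T2·T1 = [3/5 -2/5 -4/5 0; 0 1 0 0; 4/5 3/10 3/5 0; 0 0 0 1]
T3·…·T1 = [9/5 -6/5 -12/5 0; 0 -3 0 0; -12/5 -9/10 -9/5 0; 0 0 0 1]
T4·…·T1 = [-9/5 6/5 12/5 0; 0 -3 0 0; -12/5 -9/10 -9/5 0; 0 0 0 1]
T5·…·T1 = [-27/5 18/5 36/5 0; 0 3 0 0; -12/5 -9/10 -9/5 0; 0 0 0 1]
det M = 81; M⁻¹ = [-1/15 0 -4/15 0; 0 1/3 0 0; 4/45 -1/6 -1/5 0; 0 0 0 1]
M⁻¹ · (-153/5, 0, 57/5)ᵀ = (-1, 0, -5)ᵀ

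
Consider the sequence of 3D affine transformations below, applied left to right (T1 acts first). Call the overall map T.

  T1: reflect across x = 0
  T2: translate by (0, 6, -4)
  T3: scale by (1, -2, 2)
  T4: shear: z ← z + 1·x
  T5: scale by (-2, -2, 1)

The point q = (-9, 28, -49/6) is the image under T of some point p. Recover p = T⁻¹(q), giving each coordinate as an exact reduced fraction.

p = (-9/2, 1, -7/3)

T1 = [-1 0 0 0; 0 1 0 0; 0 0 1 0; 0 0 0 1]
T2·T1 = [-1 0 0 0; 0 1 0 6; 0 0 1 -4; 0 0 0 1]
T3·…·T1 = [-1 0 0 0; 0 -2 0 -12; 0 0 2 -8; 0 0 0 1]
T4·…·T1 = [-1 0 0 0; 0 -2 0 -12; -1 0 2 -8; 0 0 0 1]
T5·…·T1 = [2 0 0 0; 0 4 0 24; -1 0 2 -8; 0 0 0 1]
det M = 16; M⁻¹ = [1/2 0 0 0; 0 1/4 0 -6; 1/4 0 1/2 4; 0 0 0 1]
M⁻¹ · (-9, 28, -49/6)ᵀ = (-9/2, 1, -7/3)ᵀ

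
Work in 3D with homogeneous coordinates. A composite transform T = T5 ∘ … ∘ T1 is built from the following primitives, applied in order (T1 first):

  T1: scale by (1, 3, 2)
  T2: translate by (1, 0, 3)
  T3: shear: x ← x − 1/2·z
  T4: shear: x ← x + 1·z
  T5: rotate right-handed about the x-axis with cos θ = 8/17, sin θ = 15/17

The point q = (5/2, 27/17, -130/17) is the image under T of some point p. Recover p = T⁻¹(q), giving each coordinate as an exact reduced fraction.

T1 = [1 0 0 0; 0 3 0 0; 0 0 2 0; 0 0 0 1]
T2·T1 = [1 0 0 1; 0 3 0 0; 0 0 2 3; 0 0 0 1]
T3·…·T1 = [1 0 -1 -1/2; 0 3 0 0; 0 0 2 3; 0 0 0 1]
T4·…·T1 = [1 0 1 5/2; 0 3 0 0; 0 0 2 3; 0 0 0 1]
T5·…·T1 = [1 0 1 5/2; 0 24/17 -30/17 -45/17; 0 45/17 16/17 24/17; 0 0 0 1]
det M = 6; M⁻¹ = [1 15/34 -4/17 -1; 0 8/51 5/17 0; 0 -15/34 4/17 -3/2; 0 0 0 1]
M⁻¹ · (5/2, 27/17, -130/17)ᵀ = (4, -2, -4)ᵀ

p = (4, -2, -4)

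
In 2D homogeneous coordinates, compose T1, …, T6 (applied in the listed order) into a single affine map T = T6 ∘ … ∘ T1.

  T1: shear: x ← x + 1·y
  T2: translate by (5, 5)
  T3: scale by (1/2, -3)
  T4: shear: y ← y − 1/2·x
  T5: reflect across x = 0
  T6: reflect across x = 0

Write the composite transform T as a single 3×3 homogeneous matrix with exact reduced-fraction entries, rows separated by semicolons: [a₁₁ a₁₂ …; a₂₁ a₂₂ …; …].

T1 = [1 1 0; 0 1 0; 0 0 1]
T2·T1 = [1 1 5; 0 1 5; 0 0 1]
T3·…·T1 = [1/2 1/2 5/2; 0 -3 -15; 0 0 1]
T4·…·T1 = [1/2 1/2 5/2; -1/4 -13/4 -65/4; 0 0 1]
T5·…·T1 = [-1/2 -1/2 -5/2; -1/4 -13/4 -65/4; 0 0 1]
T6·…·T1 = [1/2 1/2 5/2; -1/4 -13/4 -65/4; 0 0 1]

T = [1/2 1/2 5/2; -1/4 -13/4 -65/4; 0 0 1]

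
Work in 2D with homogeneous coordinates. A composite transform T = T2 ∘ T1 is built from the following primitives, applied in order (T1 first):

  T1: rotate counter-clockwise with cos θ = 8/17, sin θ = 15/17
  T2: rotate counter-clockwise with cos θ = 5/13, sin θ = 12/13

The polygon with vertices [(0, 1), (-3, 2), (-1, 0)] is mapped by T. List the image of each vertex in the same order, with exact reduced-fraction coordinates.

image vertices: (-171/221, -140/221), (6/17, -61/17), (140/221, -171/221)

T1 rotate counter-clockwise with cos θ = 8/17, sin θ = 15/17: (0, 1) → (-15/17, 8/17); (-3, 2) → (-54/17, -29/17); (-1, 0) → (-8/17, -15/17)
T2 rotate counter-clockwise with cos θ = 5/13, sin θ = 12/13: (-15/17, 8/17) → (-171/221, -140/221); (-54/17, -29/17) → (6/17, -61/17); (-8/17, -15/17) → (140/221, -171/221)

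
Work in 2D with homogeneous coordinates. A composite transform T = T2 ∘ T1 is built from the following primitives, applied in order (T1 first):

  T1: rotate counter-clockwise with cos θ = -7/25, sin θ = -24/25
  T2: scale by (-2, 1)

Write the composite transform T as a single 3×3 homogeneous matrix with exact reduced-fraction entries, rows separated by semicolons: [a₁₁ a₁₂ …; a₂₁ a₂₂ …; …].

T1 = [-7/25 24/25 0; -24/25 -7/25 0; 0 0 1]
T2·T1 = [14/25 -48/25 0; -24/25 -7/25 0; 0 0 1]

T = [14/25 -48/25 0; -24/25 -7/25 0; 0 0 1]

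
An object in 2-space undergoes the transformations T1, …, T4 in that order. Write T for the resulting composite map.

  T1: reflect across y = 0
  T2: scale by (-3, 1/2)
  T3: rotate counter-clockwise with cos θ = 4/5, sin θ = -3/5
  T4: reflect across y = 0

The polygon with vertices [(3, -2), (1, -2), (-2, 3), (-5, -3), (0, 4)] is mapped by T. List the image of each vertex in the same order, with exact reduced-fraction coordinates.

image vertices: (-33/5, -31/5), (-9/5, -13/5), (39/10, 24/5), (129/10, 39/5), (-6/5, 8/5)

T1 reflect across y = 0: (3, -2) → (3, 2); (1, -2) → (1, 2); (-2, 3) → (-2, -3); (-5, -3) → (-5, 3); (0, 4) → (0, -4)
T2 scale by (-3, 1/2): (3, 2) → (-9, 1); (1, 2) → (-3, 1); (-2, -3) → (6, -3/2); (-5, 3) → (15, 3/2); (0, -4) → (0, -2)
T3 rotate counter-clockwise with cos θ = 4/5, sin θ = -3/5: (-9, 1) → (-33/5, 31/5); (-3, 1) → (-9/5, 13/5); (6, -3/2) → (39/10, -24/5); (15, 3/2) → (129/10, -39/5); (0, -2) → (-6/5, -8/5)
T4 reflect across y = 0: (-33/5, 31/5) → (-33/5, -31/5); (-9/5, 13/5) → (-9/5, -13/5); (39/10, -24/5) → (39/10, 24/5); (129/10, -39/5) → (129/10, 39/5); (-6/5, -8/5) → (-6/5, 8/5)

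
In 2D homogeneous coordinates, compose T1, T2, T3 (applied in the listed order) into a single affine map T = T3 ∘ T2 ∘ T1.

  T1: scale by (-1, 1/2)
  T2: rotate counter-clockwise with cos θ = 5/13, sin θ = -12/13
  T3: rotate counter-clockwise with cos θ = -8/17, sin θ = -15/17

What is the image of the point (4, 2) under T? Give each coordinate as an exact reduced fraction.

T1 scale by (-1, 1/2): (4, 2) → (-4, 1)
T2 rotate counter-clockwise with cos θ = 5/13, sin θ = -12/13: (-4, 1) → (-8/13, 53/13)
T3 rotate counter-clockwise with cos θ = -8/17, sin θ = -15/17: (-8/13, 53/13) → (859/221, -304/221)

T(p) = (859/221, -304/221)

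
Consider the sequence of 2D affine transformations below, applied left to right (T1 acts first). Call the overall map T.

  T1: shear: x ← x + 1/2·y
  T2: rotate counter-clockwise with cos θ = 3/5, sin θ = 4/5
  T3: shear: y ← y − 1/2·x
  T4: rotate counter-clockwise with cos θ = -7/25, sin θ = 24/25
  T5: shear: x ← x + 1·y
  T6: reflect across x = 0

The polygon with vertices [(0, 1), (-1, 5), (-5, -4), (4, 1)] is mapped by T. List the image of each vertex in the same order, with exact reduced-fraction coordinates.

image vertices: (189/100, -83/100), (4619/500, -2293/500), (-431/50, 57/50), (1369/500, 457/500)

T1 shear: x ← x + 1/2·y: (0, 1) → (1/2, 1); (-1, 5) → (3/2, 5); (-5, -4) → (-7, -4); (4, 1) → (9/2, 1)
T2 rotate counter-clockwise with cos θ = 3/5, sin θ = 4/5: (1/2, 1) → (-1/2, 1); (3/2, 5) → (-31/10, 21/5); (-7, -4) → (-1, -8); (9/2, 1) → (19/10, 21/5)
T3 shear: y ← y − 1/2·x: (-1/2, 1) → (-1/2, 5/4); (-31/10, 21/5) → (-31/10, 23/4); (-1, -8) → (-1, -15/2); (19/10, 21/5) → (19/10, 13/4)
T4 rotate counter-clockwise with cos θ = -7/25, sin θ = 24/25: (-1/2, 5/4) → (-53/50, -83/100); (-31/10, 23/4) → (-1163/250, -2293/500); (-1, -15/2) → (187/25, 57/50); (19/10, 13/4) → (-913/250, 457/500)
T5 shear: x ← x + 1·y: (-53/50, -83/100) → (-189/100, -83/100); (-1163/250, -2293/500) → (-4619/500, -2293/500); (187/25, 57/50) → (431/50, 57/50); (-913/250, 457/500) → (-1369/500, 457/500)
T6 reflect across x = 0: (-189/100, -83/100) → (189/100, -83/100); (-4619/500, -2293/500) → (4619/500, -2293/500); (431/50, 57/50) → (-431/50, 57/50); (-1369/500, 457/500) → (1369/500, 457/500)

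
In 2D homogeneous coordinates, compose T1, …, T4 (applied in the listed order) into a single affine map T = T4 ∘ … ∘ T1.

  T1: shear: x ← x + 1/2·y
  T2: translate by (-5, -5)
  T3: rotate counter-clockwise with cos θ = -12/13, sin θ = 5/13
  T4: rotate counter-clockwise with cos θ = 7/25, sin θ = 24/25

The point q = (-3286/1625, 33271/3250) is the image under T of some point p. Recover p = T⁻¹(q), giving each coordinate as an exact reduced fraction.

T1 = [1 1/2 0; 0 1 0; 0 0 1]
T2·T1 = [1 1/2 -5; 0 1 -5; 0 0 1]
T3·…·T1 = [-12/13 -11/13 85/13; 5/13 -19/26 35/13; 0 0 1]
T4·…·T1 = [-204/325 151/325 -49/65; -253/325 -661/650 457/65; 0 0 1]
det M = 1; M⁻¹ = [-661/650 -151/325 5/2; 253/325 -204/325 5; 0 0 1]
M⁻¹ · (-3286/1625, 33271/3250)ᵀ = (-1/5, -3)ᵀ

p = (-1/5, -3)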